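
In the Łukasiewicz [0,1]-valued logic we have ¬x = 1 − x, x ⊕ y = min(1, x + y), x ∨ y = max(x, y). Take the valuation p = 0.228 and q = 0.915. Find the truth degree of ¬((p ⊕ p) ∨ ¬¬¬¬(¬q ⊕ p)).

0.544

p ⊕ p = min(1, 0.228 + 0.228) = min(1, 0.456) = 0.456
¬q = 1 − 0.915 = 0.085
¬q ⊕ p = min(1, 0.085 + 0.228) = min(1, 0.313) = 0.313
¬(¬q ⊕ p) = 1 − 0.313 = 0.687
¬¬(¬q ⊕ p) = 1 − 0.687 = 0.313
¬¬¬(¬q ⊕ p) = 1 − 0.313 = 0.687
¬¬¬¬(¬q ⊕ p) = 1 − 0.687 = 0.313
(p ⊕ p) ∨ ¬¬¬¬(¬q ⊕ p) = max(0.456, 0.313) = 0.456
¬((p ⊕ p) ∨ ¬¬¬¬(¬q ⊕ p)) = 1 − 0.456 = 0.544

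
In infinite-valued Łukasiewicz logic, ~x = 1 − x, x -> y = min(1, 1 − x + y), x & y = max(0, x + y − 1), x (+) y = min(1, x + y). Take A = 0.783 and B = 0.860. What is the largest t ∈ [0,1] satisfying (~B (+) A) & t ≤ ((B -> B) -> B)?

~B = 1 − 0.860 = 0.140
~B (+) A = min(1, 0.140 + 0.783) = min(1, 0.923) = 0.923
So the left factor is ~B (+) A = 0.923.
B -> B = min(1, 1 − 0.860 + 0.860) = min(1, 1.000) = 1.000
(B -> B) -> B = min(1, 1 − 1.000 + 0.860) = min(1, 0.860) = 0.860
So the right-hand bound is (B -> B) -> B = 0.860.
The residuum of the Łukasiewicz t-norm gives the supremum: min(1, 1 − 0.923 + 0.860).
1 − 0.923 + 0.860 = 0.937, so t = min(1, 0.937) = 0.937.
Check: 0.923 & 0.937 = max(0, 0.860) = 0.860 ≤ 0.860.

0.937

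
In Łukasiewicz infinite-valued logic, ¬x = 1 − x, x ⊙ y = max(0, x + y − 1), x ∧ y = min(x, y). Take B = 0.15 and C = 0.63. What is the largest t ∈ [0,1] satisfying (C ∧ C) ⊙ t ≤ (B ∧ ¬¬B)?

C ∧ C = min(0.63, 0.63) = 0.63
So the left factor is C ∧ C = 0.63.
¬B = 1 − 0.15 = 0.85
¬¬B = 1 − 0.85 = 0.15
B ∧ ¬¬B = min(0.15, 0.15) = 0.15
So the right-hand bound is B ∧ ¬¬B = 0.15.
The residuum of the Łukasiewicz t-norm gives the supremum: min(1, 1 − 0.63 + 0.15).
1 − 0.63 + 0.15 = 0.52, so t = min(1, 0.52) = 0.52.
Check: 0.63 ⊙ 0.52 = max(0, 0.15) = 0.15 ≤ 0.15.

0.52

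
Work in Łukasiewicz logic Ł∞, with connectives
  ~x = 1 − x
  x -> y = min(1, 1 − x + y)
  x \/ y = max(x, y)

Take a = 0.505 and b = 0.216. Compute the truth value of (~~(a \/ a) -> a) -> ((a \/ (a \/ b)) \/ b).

a \/ a = max(0.505, 0.505) = 0.505
~(a \/ a) = 1 − 0.505 = 0.495
~~(a \/ a) = 1 − 0.495 = 0.505
~~(a \/ a) -> a = min(1, 1 − 0.505 + 0.505) = min(1, 1.000) = 1.000
a \/ b = max(0.505, 0.216) = 0.505
a \/ (a \/ b) = max(0.505, 0.505) = 0.505
(a \/ (a \/ b)) \/ b = max(0.505, 0.216) = 0.505
(~~(a \/ a) -> a) -> ((a \/ (a \/ b)) \/ b) = min(1, 1 − 1.000 + 0.505) = min(1, 0.505) = 0.505

0.505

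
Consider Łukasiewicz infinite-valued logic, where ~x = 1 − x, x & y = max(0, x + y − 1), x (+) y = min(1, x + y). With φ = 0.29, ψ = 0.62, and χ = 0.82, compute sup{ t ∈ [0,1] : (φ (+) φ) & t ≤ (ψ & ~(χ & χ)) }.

0.42

φ (+) φ = min(1, 0.29 + 0.29) = min(1, 0.58) = 0.58
So the left factor is φ (+) φ = 0.58.
χ & χ = max(0, 0.82 + 0.82 − 1) = max(0, 0.64) = 0.64
~(χ & χ) = 1 − 0.64 = 0.36
ψ & ~(χ & χ) = max(0, 0.62 + 0.36 − 1) = max(0, -0.02) = 0.00
So the right-hand bound is ψ & ~(χ & χ) = 0.00.
The residuum of the Łukasiewicz t-norm gives the supremum: min(1, 1 − 0.58 + 0.00).
1 − 0.58 + 0.00 = 0.42, so t = min(1, 0.42) = 0.42.
Check: 0.58 & 0.42 = max(0, 0.00) = 0.00 ≤ 0.00.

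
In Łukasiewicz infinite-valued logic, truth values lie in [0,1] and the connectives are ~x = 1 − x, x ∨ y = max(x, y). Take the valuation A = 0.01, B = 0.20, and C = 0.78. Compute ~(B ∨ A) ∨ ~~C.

B ∨ A = max(0.20, 0.01) = 0.20
~(B ∨ A) = 1 − 0.20 = 0.80
~C = 1 − 0.78 = 0.22
~~C = 1 − 0.22 = 0.78
~(B ∨ A) ∨ ~~C = max(0.80, 0.78) = 0.80

0.80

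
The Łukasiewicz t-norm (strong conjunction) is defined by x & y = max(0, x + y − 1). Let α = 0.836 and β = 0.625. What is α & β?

α & β = max(0, 0.836 + 0.625 − 1) = max(0, 0.461) = 0.461
For comparison, the Gödel (minimum) t-norm min(x, y) would give 0.625.

0.461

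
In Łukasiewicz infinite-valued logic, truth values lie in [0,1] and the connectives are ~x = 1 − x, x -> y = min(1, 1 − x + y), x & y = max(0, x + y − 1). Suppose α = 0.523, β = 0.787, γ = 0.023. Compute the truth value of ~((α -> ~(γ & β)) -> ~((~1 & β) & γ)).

γ & β = max(0, 0.023 + 0.787 − 1) = max(0, -0.190) = 0.000
~(γ & β) = 1 − 0.000 = 1.000
α -> ~(γ & β) = min(1, 1 − 0.523 + 1.000) = min(1, 1.477) = 1.000
~1 = 1 − 1.000 = 0.000
~1 & β = max(0, 0.000 + 0.787 − 1) = max(0, -0.213) = 0.000
(~1 & β) & γ = max(0, 0.000 + 0.023 − 1) = max(0, -0.977) = 0.000
~((~1 & β) & γ) = 1 − 0.000 = 1.000
(α -> ~(γ & β)) -> ~((~1 & β) & γ) = min(1, 1 − 1.000 + 1.000) = min(1, 1.000) = 1.000
~((α -> ~(γ & β)) -> ~((~1 & β) & γ)) = 1 − 1.000 = 0.000

0.000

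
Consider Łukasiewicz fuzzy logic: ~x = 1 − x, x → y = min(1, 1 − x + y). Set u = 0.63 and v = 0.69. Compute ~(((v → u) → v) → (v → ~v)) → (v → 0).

1.00

v → u = min(1, 1 − 0.69 + 0.63) = min(1, 0.94) = 0.94
(v → u) → v = min(1, 1 − 0.94 + 0.69) = min(1, 0.75) = 0.75
~v = 1 − 0.69 = 0.31
v → ~v = min(1, 1 − 0.69 + 0.31) = min(1, 0.62) = 0.62
((v → u) → v) → (v → ~v) = min(1, 1 − 0.75 + 0.62) = min(1, 0.87) = 0.87
~(((v → u) → v) → (v → ~v)) = 1 − 0.87 = 0.13
v → 0 = min(1, 1 − 0.69 + 0.00) = min(1, 0.31) = 0.31
~(((v → u) → v) → (v → ~v)) → (v → 0) = min(1, 1 − 0.13 + 0.31) = min(1, 1.18) = 1.00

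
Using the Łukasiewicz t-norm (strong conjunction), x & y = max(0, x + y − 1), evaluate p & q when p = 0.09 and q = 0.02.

p & q = max(0, 0.09 + 0.02 − 1) = max(0, -0.89) = 0.00
For comparison, the Gödel (minimum) t-norm min(x, y) would give 0.02.

0.00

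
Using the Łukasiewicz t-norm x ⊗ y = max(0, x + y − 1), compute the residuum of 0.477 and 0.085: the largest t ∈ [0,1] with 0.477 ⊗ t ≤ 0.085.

The residuum of the Łukasiewicz t-norm gives the supremum: min(1, 1 − 0.477 + 0.085).
1 − 0.477 + 0.085 = 0.608, so t = min(1, 0.608) = 0.608.
Check: 0.477 ⊗ 0.608 = max(0, 0.085) = 0.085 ≤ 0.085.

0.608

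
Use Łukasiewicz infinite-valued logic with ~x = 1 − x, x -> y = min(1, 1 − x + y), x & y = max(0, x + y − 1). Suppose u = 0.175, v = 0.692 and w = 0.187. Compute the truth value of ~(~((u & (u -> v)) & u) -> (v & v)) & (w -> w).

u -> v = min(1, 1 − 0.175 + 0.692) = min(1, 1.517) = 1.000
u & (u -> v) = max(0, 0.175 + 1.000 − 1) = max(0, 0.175) = 0.175
(u & (u -> v)) & u = max(0, 0.175 + 0.175 − 1) = max(0, -0.650) = 0.000
~((u & (u -> v)) & u) = 1 − 0.000 = 1.000
v & v = max(0, 0.692 + 0.692 − 1) = max(0, 0.384) = 0.384
~((u & (u -> v)) & u) -> (v & v) = min(1, 1 − 1.000 + 0.384) = min(1, 0.384) = 0.384
~(~((u & (u -> v)) & u) -> (v & v)) = 1 − 0.384 = 0.616
w -> w = min(1, 1 − 0.187 + 0.187) = min(1, 1.000) = 1.000
~(~((u & (u -> v)) & u) -> (v & v)) & (w -> w) = max(0, 0.616 + 1.000 − 1) = max(0, 0.616) = 0.616

0.616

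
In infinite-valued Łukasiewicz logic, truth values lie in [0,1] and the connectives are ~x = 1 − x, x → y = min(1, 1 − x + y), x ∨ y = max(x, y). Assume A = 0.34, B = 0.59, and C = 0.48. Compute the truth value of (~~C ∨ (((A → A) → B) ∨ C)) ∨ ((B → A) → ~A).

0.91

~C = 1 − 0.48 = 0.52
~~C = 1 − 0.52 = 0.48
A → A = min(1, 1 − 0.34 + 0.34) = min(1, 1.00) = 1.00
(A → A) → B = min(1, 1 − 1.00 + 0.59) = min(1, 0.59) = 0.59
((A → A) → B) ∨ C = max(0.59, 0.48) = 0.59
~~C ∨ (((A → A) → B) ∨ C) = max(0.48, 0.59) = 0.59
B → A = min(1, 1 − 0.59 + 0.34) = min(1, 0.75) = 0.75
~A = 1 − 0.34 = 0.66
(B → A) → ~A = min(1, 1 − 0.75 + 0.66) = min(1, 0.91) = 0.91
(~~C ∨ (((A → A) → B) ∨ C)) ∨ ((B → A) → ~A) = max(0.59, 0.91) = 0.91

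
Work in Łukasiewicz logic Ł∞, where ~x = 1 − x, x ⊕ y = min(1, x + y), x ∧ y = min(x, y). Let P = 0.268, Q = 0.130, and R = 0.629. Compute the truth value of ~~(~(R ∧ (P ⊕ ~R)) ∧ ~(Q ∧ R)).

~R = 1 − 0.629 = 0.371
P ⊕ ~R = min(1, 0.268 + 0.371) = min(1, 0.639) = 0.639
R ∧ (P ⊕ ~R) = min(0.629, 0.639) = 0.629
~(R ∧ (P ⊕ ~R)) = 1 − 0.629 = 0.371
Q ∧ R = min(0.130, 0.629) = 0.130
~(Q ∧ R) = 1 − 0.130 = 0.870
~(R ∧ (P ⊕ ~R)) ∧ ~(Q ∧ R) = min(0.371, 0.870) = 0.371
~(~(R ∧ (P ⊕ ~R)) ∧ ~(Q ∧ R)) = 1 − 0.371 = 0.629
~~(~(R ∧ (P ⊕ ~R)) ∧ ~(Q ∧ R)) = 1 − 0.629 = 0.371

0.371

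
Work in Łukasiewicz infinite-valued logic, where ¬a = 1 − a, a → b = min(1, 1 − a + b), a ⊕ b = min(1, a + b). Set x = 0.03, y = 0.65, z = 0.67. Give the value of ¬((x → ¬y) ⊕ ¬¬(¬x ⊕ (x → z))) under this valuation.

0.00

¬y = 1 − 0.65 = 0.35
x → ¬y = min(1, 1 − 0.03 + 0.35) = min(1, 1.32) = 1.00
¬x = 1 − 0.03 = 0.97
x → z = min(1, 1 − 0.03 + 0.67) = min(1, 1.64) = 1.00
¬x ⊕ (x → z) = min(1, 0.97 + 1.00) = min(1, 1.97) = 1.00
¬(¬x ⊕ (x → z)) = 1 − 1.00 = 0.00
¬¬(¬x ⊕ (x → z)) = 1 − 0.00 = 1.00
(x → ¬y) ⊕ ¬¬(¬x ⊕ (x → z)) = min(1, 1.00 + 1.00) = min(1, 2.00) = 1.00
¬((x → ¬y) ⊕ ¬¬(¬x ⊕ (x → z))) = 1 − 1.00 = 0.00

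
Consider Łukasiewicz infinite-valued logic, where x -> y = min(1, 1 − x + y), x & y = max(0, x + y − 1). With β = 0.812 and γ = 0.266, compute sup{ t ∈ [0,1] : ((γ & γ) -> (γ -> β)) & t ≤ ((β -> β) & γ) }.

0.266

γ & γ = max(0, 0.266 + 0.266 − 1) = max(0, -0.468) = 0.000
γ -> β = min(1, 1 − 0.266 + 0.812) = min(1, 1.546) = 1.000
(γ & γ) -> (γ -> β) = min(1, 1 − 0.000 + 1.000) = min(1, 2.000) = 1.000
So the left factor is (γ & γ) -> (γ -> β) = 1.000.
β -> β = min(1, 1 − 0.812 + 0.812) = min(1, 1.000) = 1.000
(β -> β) & γ = max(0, 1.000 + 0.266 − 1) = max(0, 0.266) = 0.266
So the right-hand bound is (β -> β) & γ = 0.266.
The residuum of the Łukasiewicz t-norm gives the supremum: min(1, 1 − 1.000 + 0.266).
1 − 1.000 + 0.266 = 0.266, so t = min(1, 0.266) = 0.266.
Check: 1.000 & 0.266 = max(0, 0.266) = 0.266 ≤ 0.266.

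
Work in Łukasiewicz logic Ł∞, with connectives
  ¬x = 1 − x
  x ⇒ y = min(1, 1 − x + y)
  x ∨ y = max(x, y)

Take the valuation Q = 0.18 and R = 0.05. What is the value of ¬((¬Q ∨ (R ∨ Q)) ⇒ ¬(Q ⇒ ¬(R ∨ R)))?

0.82

¬Q = 1 − 0.18 = 0.82
R ∨ Q = max(0.05, 0.18) = 0.18
¬Q ∨ (R ∨ Q) = max(0.82, 0.18) = 0.82
R ∨ R = max(0.05, 0.05) = 0.05
¬(R ∨ R) = 1 − 0.05 = 0.95
Q ⇒ ¬(R ∨ R) = min(1, 1 − 0.18 + 0.95) = min(1, 1.77) = 1.00
¬(Q ⇒ ¬(R ∨ R)) = 1 − 1.00 = 0.00
(¬Q ∨ (R ∨ Q)) ⇒ ¬(Q ⇒ ¬(R ∨ R)) = min(1, 1 − 0.82 + 0.00) = min(1, 0.18) = 0.18
¬((¬Q ∨ (R ∨ Q)) ⇒ ¬(Q ⇒ ¬(R ∨ R))) = 1 − 0.18 = 0.82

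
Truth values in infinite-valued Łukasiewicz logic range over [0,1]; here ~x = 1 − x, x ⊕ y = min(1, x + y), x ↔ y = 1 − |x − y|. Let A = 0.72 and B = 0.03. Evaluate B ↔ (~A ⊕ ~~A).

~A = 1 − 0.72 = 0.28
~~A = 1 − 0.28 = 0.72
~A ⊕ ~~A = min(1, 0.28 + 0.72) = min(1, 1.00) = 1.00
B ↔ (~A ⊕ ~~A) = 1 − |0.03 − 1.00| = 1 − 0.97 = 0.03

0.03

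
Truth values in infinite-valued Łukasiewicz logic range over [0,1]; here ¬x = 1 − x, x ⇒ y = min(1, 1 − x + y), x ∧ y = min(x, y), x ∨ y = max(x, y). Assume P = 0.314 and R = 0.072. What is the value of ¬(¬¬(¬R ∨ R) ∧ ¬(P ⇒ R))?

¬R = 1 − 0.072 = 0.928
¬R ∨ R = max(0.928, 0.072) = 0.928
¬(¬R ∨ R) = 1 − 0.928 = 0.072
¬¬(¬R ∨ R) = 1 − 0.072 = 0.928
P ⇒ R = min(1, 1 − 0.314 + 0.072) = min(1, 0.758) = 0.758
¬(P ⇒ R) = 1 − 0.758 = 0.242
¬¬(¬R ∨ R) ∧ ¬(P ⇒ R) = min(0.928, 0.242) = 0.242
¬(¬¬(¬R ∨ R) ∧ ¬(P ⇒ R)) = 1 − 0.242 = 0.758

0.758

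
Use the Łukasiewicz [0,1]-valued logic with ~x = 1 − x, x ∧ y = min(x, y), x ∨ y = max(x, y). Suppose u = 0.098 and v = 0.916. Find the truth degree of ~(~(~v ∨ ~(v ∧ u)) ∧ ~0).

0.902

~v = 1 − 0.916 = 0.084
v ∧ u = min(0.916, 0.098) = 0.098
~(v ∧ u) = 1 − 0.098 = 0.902
~v ∨ ~(v ∧ u) = max(0.084, 0.902) = 0.902
~(~v ∨ ~(v ∧ u)) = 1 − 0.902 = 0.098
~0 = 1 − 0.000 = 1.000
~(~v ∨ ~(v ∧ u)) ∧ ~0 = min(0.098, 1.000) = 0.098
~(~(~v ∨ ~(v ∧ u)) ∧ ~0) = 1 − 0.098 = 0.902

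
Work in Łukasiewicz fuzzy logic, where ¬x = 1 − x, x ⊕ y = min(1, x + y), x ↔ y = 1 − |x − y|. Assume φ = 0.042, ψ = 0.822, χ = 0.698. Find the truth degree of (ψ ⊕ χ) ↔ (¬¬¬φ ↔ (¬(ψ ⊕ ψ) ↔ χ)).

ψ ⊕ χ = min(1, 0.822 + 0.698) = min(1, 1.520) = 1.000
¬φ = 1 − 0.042 = 0.958
¬¬φ = 1 − 0.958 = 0.042
¬¬¬φ = 1 − 0.042 = 0.958
ψ ⊕ ψ = min(1, 0.822 + 0.822) = min(1, 1.644) = 1.000
¬(ψ ⊕ ψ) = 1 − 1.000 = 0.000
¬(ψ ⊕ ψ) ↔ χ = 1 − |0.000 − 0.698| = 1 − 0.698 = 0.302
¬¬¬φ ↔ (¬(ψ ⊕ ψ) ↔ χ) = 1 − |0.958 − 0.302| = 1 − 0.656 = 0.344
(ψ ⊕ χ) ↔ (¬¬¬φ ↔ (¬(ψ ⊕ ψ) ↔ χ)) = 1 − |1.000 − 0.344| = 1 − 0.656 = 0.344

0.344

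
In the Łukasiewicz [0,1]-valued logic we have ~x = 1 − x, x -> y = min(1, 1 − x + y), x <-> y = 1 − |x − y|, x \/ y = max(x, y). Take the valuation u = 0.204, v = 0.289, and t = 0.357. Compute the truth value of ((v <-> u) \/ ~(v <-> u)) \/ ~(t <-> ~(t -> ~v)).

v <-> u = 1 − |0.289 − 0.204| = 1 − 0.085 = 0.915
~(v <-> u) = 1 − 0.915 = 0.085
(v <-> u) \/ ~(v <-> u) = max(0.915, 0.085) = 0.915
~v = 1 − 0.289 = 0.711
t -> ~v = min(1, 1 − 0.357 + 0.711) = min(1, 1.354) = 1.000
~(t -> ~v) = 1 − 1.000 = 0.000
t <-> ~(t -> ~v) = 1 − |0.357 − 0.000| = 1 − 0.357 = 0.643
~(t <-> ~(t -> ~v)) = 1 − 0.643 = 0.357
((v <-> u) \/ ~(v <-> u)) \/ ~(t <-> ~(t -> ~v)) = max(0.915, 0.357) = 0.915

0.915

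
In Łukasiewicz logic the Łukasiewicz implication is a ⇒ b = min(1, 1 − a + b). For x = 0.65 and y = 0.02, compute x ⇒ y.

x ⇒ y = min(1, 1 − 0.65 + 0.02) = min(1, 0.37) = 0.37
For comparison, the Gödel implication (1 if a ≤ b else b) would give 0.02.

0.37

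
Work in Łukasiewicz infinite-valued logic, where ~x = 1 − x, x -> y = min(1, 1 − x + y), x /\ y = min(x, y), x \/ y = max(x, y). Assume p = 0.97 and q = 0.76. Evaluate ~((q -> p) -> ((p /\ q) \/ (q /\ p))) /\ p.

q -> p = min(1, 1 − 0.76 + 0.97) = min(1, 1.21) = 1.00
p /\ q = min(0.97, 0.76) = 0.76
q /\ p = min(0.76, 0.97) = 0.76
(p /\ q) \/ (q /\ p) = max(0.76, 0.76) = 0.76
(q -> p) -> ((p /\ q) \/ (q /\ p)) = min(1, 1 − 1.00 + 0.76) = min(1, 0.76) = 0.76
~((q -> p) -> ((p /\ q) \/ (q /\ p))) = 1 − 0.76 = 0.24
~((q -> p) -> ((p /\ q) \/ (q /\ p))) /\ p = min(0.24, 0.97) = 0.24

0.24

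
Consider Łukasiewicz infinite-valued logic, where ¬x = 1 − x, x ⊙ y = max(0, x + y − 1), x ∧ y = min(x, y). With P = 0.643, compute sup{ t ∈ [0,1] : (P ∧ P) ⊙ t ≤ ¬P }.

0.714

P ∧ P = min(0.643, 0.643) = 0.643
So the left factor is P ∧ P = 0.643.
¬P = 1 − 0.643 = 0.357
So the right-hand bound is ¬P = 0.357.
The residuum of the Łukasiewicz t-norm gives the supremum: min(1, 1 − 0.643 + 0.357).
1 − 0.643 + 0.357 = 0.714, so t = min(1, 0.714) = 0.714.
Check: 0.643 ⊙ 0.714 = max(0, 0.357) = 0.357 ≤ 0.357.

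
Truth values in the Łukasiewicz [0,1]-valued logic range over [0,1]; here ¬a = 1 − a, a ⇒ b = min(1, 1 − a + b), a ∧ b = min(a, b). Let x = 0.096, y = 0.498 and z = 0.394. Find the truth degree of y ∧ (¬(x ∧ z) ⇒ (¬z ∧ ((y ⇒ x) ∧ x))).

0.192

x ∧ z = min(0.096, 0.394) = 0.096
¬(x ∧ z) = 1 − 0.096 = 0.904
¬z = 1 − 0.394 = 0.606
y ⇒ x = min(1, 1 − 0.498 + 0.096) = min(1, 0.598) = 0.598
(y ⇒ x) ∧ x = min(0.598, 0.096) = 0.096
¬z ∧ ((y ⇒ x) ∧ x) = min(0.606, 0.096) = 0.096
¬(x ∧ z) ⇒ (¬z ∧ ((y ⇒ x) ∧ x)) = min(1, 1 − 0.904 + 0.096) = min(1, 0.192) = 0.192
y ∧ (¬(x ∧ z) ⇒ (¬z ∧ ((y ⇒ x) ∧ x))) = min(0.498, 0.192) = 0.192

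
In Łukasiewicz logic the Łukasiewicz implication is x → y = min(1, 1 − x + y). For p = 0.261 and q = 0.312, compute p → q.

1.000

p → q = min(1, 1 − 0.261 + 0.312) = min(1, 1.051) = 1.000
For comparison, the Gödel implication (1 if x ≤ y else y) would give 1.000.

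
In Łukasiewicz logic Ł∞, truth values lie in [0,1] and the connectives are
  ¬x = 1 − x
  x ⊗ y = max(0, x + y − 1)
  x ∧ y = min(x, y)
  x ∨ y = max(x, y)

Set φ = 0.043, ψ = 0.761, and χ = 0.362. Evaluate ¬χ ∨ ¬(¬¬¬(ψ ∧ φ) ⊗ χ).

0.681

¬χ = 1 − 0.362 = 0.638
ψ ∧ φ = min(0.761, 0.043) = 0.043
¬(ψ ∧ φ) = 1 − 0.043 = 0.957
¬¬(ψ ∧ φ) = 1 − 0.957 = 0.043
¬¬¬(ψ ∧ φ) = 1 − 0.043 = 0.957
¬¬¬(ψ ∧ φ) ⊗ χ = max(0, 0.957 + 0.362 − 1) = max(0, 0.319) = 0.319
¬(¬¬¬(ψ ∧ φ) ⊗ χ) = 1 − 0.319 = 0.681
¬χ ∨ ¬(¬¬¬(ψ ∧ φ) ⊗ χ) = max(0.638, 0.681) = 0.681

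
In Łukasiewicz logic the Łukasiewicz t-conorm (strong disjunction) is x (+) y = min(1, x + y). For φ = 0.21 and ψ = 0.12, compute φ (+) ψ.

0.33

φ (+) ψ = min(1, 0.21 + 0.12) = min(1, 0.33) = 0.33
For comparison, the Gödel t-conorm max(x, y) would give 0.21.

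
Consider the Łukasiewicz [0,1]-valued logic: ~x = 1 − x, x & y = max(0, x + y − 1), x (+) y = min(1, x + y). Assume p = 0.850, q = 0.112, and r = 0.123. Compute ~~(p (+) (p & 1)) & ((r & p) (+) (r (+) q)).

p & 1 = max(0, 0.850 + 1.000 − 1) = max(0, 0.850) = 0.850
p (+) (p & 1) = min(1, 0.850 + 0.850) = min(1, 1.700) = 1.000
~(p (+) (p & 1)) = 1 − 1.000 = 0.000
~~(p (+) (p & 1)) = 1 − 0.000 = 1.000
r & p = max(0, 0.123 + 0.850 − 1) = max(0, -0.027) = 0.000
r (+) q = min(1, 0.123 + 0.112) = min(1, 0.235) = 0.235
(r & p) (+) (r (+) q) = min(1, 0.000 + 0.235) = min(1, 0.235) = 0.235
~~(p (+) (p & 1)) & ((r & p) (+) (r (+) q)) = max(0, 1.000 + 0.235 − 1) = max(0, 0.235) = 0.235

0.235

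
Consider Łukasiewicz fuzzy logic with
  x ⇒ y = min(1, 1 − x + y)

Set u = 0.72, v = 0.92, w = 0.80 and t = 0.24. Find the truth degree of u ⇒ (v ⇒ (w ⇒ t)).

w ⇒ t = min(1, 1 − 0.80 + 0.24) = min(1, 0.44) = 0.44
v ⇒ (w ⇒ t) = min(1, 1 − 0.92 + 0.44) = min(1, 0.52) = 0.52
u ⇒ (v ⇒ (w ⇒ t)) = min(1, 1 − 0.72 + 0.52) = min(1, 0.80) = 0.80

0.80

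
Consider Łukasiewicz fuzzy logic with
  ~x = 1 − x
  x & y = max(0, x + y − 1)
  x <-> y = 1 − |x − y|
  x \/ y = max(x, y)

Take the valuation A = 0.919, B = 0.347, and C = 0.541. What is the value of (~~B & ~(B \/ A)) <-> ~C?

0.541

~B = 1 − 0.347 = 0.653
~~B = 1 − 0.653 = 0.347
B \/ A = max(0.347, 0.919) = 0.919
~(B \/ A) = 1 − 0.919 = 0.081
~~B & ~(B \/ A) = max(0, 0.347 + 0.081 − 1) = max(0, -0.572) = 0.000
~C = 1 − 0.541 = 0.459
(~~B & ~(B \/ A)) <-> ~C = 1 − |0.000 − 0.459| = 1 − 0.459 = 0.541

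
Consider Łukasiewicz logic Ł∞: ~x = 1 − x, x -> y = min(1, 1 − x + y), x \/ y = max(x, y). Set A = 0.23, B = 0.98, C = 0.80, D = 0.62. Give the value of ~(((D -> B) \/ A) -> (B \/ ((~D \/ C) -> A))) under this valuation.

D -> B = min(1, 1 − 0.62 + 0.98) = min(1, 1.36) = 1.00
(D -> B) \/ A = max(1.00, 0.23) = 1.00
~D = 1 − 0.62 = 0.38
~D \/ C = max(0.38, 0.80) = 0.80
(~D \/ C) -> A = min(1, 1 − 0.80 + 0.23) = min(1, 0.43) = 0.43
B \/ ((~D \/ C) -> A) = max(0.98, 0.43) = 0.98
((D -> B) \/ A) -> (B \/ ((~D \/ C) -> A)) = min(1, 1 − 1.00 + 0.98) = min(1, 0.98) = 0.98
~(((D -> B) \/ A) -> (B \/ ((~D \/ C) -> A))) = 1 − 0.98 = 0.02

0.02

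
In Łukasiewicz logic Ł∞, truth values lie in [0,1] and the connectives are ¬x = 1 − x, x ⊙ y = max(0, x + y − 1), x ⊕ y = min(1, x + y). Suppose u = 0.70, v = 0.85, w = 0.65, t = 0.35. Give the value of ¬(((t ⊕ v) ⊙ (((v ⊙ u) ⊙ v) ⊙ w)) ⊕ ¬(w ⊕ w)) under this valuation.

0.95

t ⊕ v = min(1, 0.35 + 0.85) = min(1, 1.20) = 1.00
v ⊙ u = max(0, 0.85 + 0.70 − 1) = max(0, 0.55) = 0.55
(v ⊙ u) ⊙ v = max(0, 0.55 + 0.85 − 1) = max(0, 0.40) = 0.40
((v ⊙ u) ⊙ v) ⊙ w = max(0, 0.40 + 0.65 − 1) = max(0, 0.05) = 0.05
(t ⊕ v) ⊙ (((v ⊙ u) ⊙ v) ⊙ w) = max(0, 1.00 + 0.05 − 1) = max(0, 0.05) = 0.05
w ⊕ w = min(1, 0.65 + 0.65) = min(1, 1.30) = 1.00
¬(w ⊕ w) = 1 − 1.00 = 0.00
((t ⊕ v) ⊙ (((v ⊙ u) ⊙ v) ⊙ w)) ⊕ ¬(w ⊕ w) = min(1, 0.05 + 0.00) = min(1, 0.05) = 0.05
¬(((t ⊕ v) ⊙ (((v ⊙ u) ⊙ v) ⊙ w)) ⊕ ¬(w ⊕ w)) = 1 − 0.05 = 0.95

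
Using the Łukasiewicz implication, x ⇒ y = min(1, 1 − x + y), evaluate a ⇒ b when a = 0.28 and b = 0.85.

1.00

a ⇒ b = min(1, 1 − 0.28 + 0.85) = min(1, 1.57) = 1.00
For comparison, the Gödel implication (1 if x ≤ y else y) would give 1.00.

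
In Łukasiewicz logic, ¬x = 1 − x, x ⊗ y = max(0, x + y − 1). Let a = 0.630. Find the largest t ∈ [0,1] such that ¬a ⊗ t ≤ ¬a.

1.000

¬a = 1 − 0.630 = 0.370
So the left factor is ¬a = 0.370.
So the right-hand bound is ¬a = 0.370.
The residuum of the Łukasiewicz t-norm gives the supremum: min(1, 1 − 0.370 + 0.370).
1 − 0.370 + 0.370 = 1.000, so t = min(1, 1.000) = 1.000.
Check: 0.370 ⊗ 1.000 = max(0, 0.370) = 0.370 ≤ 0.370.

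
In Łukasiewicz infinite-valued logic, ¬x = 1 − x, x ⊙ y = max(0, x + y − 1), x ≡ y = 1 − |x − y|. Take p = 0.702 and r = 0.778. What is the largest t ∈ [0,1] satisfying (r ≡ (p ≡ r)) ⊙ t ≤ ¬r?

0.368

p ≡ r = 1 − |0.702 − 0.778| = 1 − 0.076 = 0.924
r ≡ (p ≡ r) = 1 − |0.778 − 0.924| = 1 − 0.146 = 0.854
So the left factor is r ≡ (p ≡ r) = 0.854.
¬r = 1 − 0.778 = 0.222
So the right-hand bound is ¬r = 0.222.
The residuum of the Łukasiewicz t-norm gives the supremum: min(1, 1 − 0.854 + 0.222).
1 − 0.854 + 0.222 = 0.368, so t = min(1, 0.368) = 0.368.
Check: 0.854 ⊙ 0.368 = max(0, 0.222) = 0.222 ≤ 0.222.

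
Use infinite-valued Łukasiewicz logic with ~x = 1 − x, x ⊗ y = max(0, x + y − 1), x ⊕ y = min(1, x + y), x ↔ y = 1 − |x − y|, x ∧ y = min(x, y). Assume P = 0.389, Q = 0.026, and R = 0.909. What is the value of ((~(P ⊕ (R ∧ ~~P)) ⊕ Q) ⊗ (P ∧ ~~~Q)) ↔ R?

~P = 1 − 0.389 = 0.611
~~P = 1 − 0.611 = 0.389
R ∧ ~~P = min(0.909, 0.389) = 0.389
P ⊕ (R ∧ ~~P) = min(1, 0.389 + 0.389) = min(1, 0.778) = 0.778
~(P ⊕ (R ∧ ~~P)) = 1 − 0.778 = 0.222
~(P ⊕ (R ∧ ~~P)) ⊕ Q = min(1, 0.222 + 0.026) = min(1, 0.248) = 0.248
~Q = 1 − 0.026 = 0.974
~~Q = 1 − 0.974 = 0.026
~~~Q = 1 − 0.026 = 0.974
P ∧ ~~~Q = min(0.389, 0.974) = 0.389
(~(P ⊕ (R ∧ ~~P)) ⊕ Q) ⊗ (P ∧ ~~~Q) = max(0, 0.248 + 0.389 − 1) = max(0, -0.363) = 0.000
((~(P ⊕ (R ∧ ~~P)) ⊕ Q) ⊗ (P ∧ ~~~Q)) ↔ R = 1 − |0.000 − 0.909| = 1 − 0.909 = 0.091

0.091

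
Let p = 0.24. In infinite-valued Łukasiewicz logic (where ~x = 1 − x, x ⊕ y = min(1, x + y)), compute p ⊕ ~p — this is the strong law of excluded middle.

~p = 1 − 0.24 = 0.76
p ⊕ ~p = min(1, 0.24 + 0.76) = min(1, 1.00) = 1.00
(As expected: always 1 in Ł∞ since a ⊕ (1−a) = 1.)

1.00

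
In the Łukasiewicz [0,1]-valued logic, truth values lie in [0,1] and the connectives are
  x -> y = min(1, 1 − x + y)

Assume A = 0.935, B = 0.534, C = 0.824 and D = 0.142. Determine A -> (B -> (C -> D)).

C -> D = min(1, 1 − 0.824 + 0.142) = min(1, 0.318) = 0.318
B -> (C -> D) = min(1, 1 − 0.534 + 0.318) = min(1, 0.784) = 0.784
A -> (B -> (C -> D)) = min(1, 1 − 0.935 + 0.784) = min(1, 0.849) = 0.849

0.849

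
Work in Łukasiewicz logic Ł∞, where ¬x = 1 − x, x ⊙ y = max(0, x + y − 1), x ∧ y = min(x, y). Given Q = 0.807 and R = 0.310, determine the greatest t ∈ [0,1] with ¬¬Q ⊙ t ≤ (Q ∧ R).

¬Q = 1 − 0.807 = 0.193
¬¬Q = 1 − 0.193 = 0.807
So the left factor is ¬¬Q = 0.807.
Q ∧ R = min(0.807, 0.310) = 0.310
So the right-hand bound is Q ∧ R = 0.310.
The residuum of the Łukasiewicz t-norm gives the supremum: min(1, 1 − 0.807 + 0.310).
1 − 0.807 + 0.310 = 0.503, so t = min(1, 0.503) = 0.503.
Check: 0.807 ⊙ 0.503 = max(0, 0.310) = 0.310 ≤ 0.310.

0.503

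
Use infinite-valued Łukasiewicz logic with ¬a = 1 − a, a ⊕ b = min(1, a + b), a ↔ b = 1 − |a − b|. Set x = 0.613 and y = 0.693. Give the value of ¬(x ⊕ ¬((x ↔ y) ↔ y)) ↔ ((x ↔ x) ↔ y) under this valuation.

0.467

x ↔ y = 1 − |0.613 − 0.693| = 1 − 0.080 = 0.920
(x ↔ y) ↔ y = 1 − |0.920 − 0.693| = 1 − 0.227 = 0.773
¬((x ↔ y) ↔ y) = 1 − 0.773 = 0.227
x ⊕ ¬((x ↔ y) ↔ y) = min(1, 0.613 + 0.227) = min(1, 0.840) = 0.840
¬(x ⊕ ¬((x ↔ y) ↔ y)) = 1 − 0.840 = 0.160
x ↔ x = 1 − |0.613 − 0.613| = 1 − 0.000 = 1.000
(x ↔ x) ↔ y = 1 − |1.000 − 0.693| = 1 − 0.307 = 0.693
¬(x ⊕ ¬((x ↔ y) ↔ y)) ↔ ((x ↔ x) ↔ y) = 1 − |0.160 − 0.693| = 1 − 0.533 = 0.467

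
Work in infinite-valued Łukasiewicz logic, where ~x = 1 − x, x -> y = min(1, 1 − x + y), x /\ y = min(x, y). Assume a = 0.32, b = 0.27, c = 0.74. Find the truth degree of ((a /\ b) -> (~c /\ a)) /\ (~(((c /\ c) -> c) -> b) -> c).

0.99

a /\ b = min(0.32, 0.27) = 0.27
~c = 1 − 0.74 = 0.26
~c /\ a = min(0.26, 0.32) = 0.26
(a /\ b) -> (~c /\ a) = min(1, 1 − 0.27 + 0.26) = min(1, 0.99) = 0.99
c /\ c = min(0.74, 0.74) = 0.74
(c /\ c) -> c = min(1, 1 − 0.74 + 0.74) = min(1, 1.00) = 1.00
((c /\ c) -> c) -> b = min(1, 1 − 1.00 + 0.27) = min(1, 0.27) = 0.27
~(((c /\ c) -> c) -> b) = 1 − 0.27 = 0.73
~(((c /\ c) -> c) -> b) -> c = min(1, 1 − 0.73 + 0.74) = min(1, 1.01) = 1.00
((a /\ b) -> (~c /\ a)) /\ (~(((c /\ c) -> c) -> b) -> c) = min(0.99, 1.00) = 0.99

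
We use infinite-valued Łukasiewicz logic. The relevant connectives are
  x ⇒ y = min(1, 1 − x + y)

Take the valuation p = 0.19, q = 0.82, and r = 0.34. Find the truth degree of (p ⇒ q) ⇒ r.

0.34

p ⇒ q = min(1, 1 − 0.19 + 0.82) = min(1, 1.63) = 1.00
(p ⇒ q) ⇒ r = min(1, 1 − 1.00 + 0.34) = min(1, 0.34) = 0.34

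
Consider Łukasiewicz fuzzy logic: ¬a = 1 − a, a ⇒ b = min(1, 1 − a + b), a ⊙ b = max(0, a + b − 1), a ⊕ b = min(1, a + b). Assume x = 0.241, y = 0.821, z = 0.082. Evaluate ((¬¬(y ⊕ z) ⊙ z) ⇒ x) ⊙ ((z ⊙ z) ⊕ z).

0.082

y ⊕ z = min(1, 0.821 + 0.082) = min(1, 0.903) = 0.903
¬(y ⊕ z) = 1 − 0.903 = 0.097
¬¬(y ⊕ z) = 1 − 0.097 = 0.903
¬¬(y ⊕ z) ⊙ z = max(0, 0.903 + 0.082 − 1) = max(0, -0.015) = 0.000
(¬¬(y ⊕ z) ⊙ z) ⇒ x = min(1, 1 − 0.000 + 0.241) = min(1, 1.241) = 1.000
z ⊙ z = max(0, 0.082 + 0.082 − 1) = max(0, -0.836) = 0.000
(z ⊙ z) ⊕ z = min(1, 0.000 + 0.082) = min(1, 0.082) = 0.082
((¬¬(y ⊕ z) ⊙ z) ⇒ x) ⊙ ((z ⊙ z) ⊕ z) = max(0, 1.000 + 0.082 − 1) = max(0, 0.082) = 0.082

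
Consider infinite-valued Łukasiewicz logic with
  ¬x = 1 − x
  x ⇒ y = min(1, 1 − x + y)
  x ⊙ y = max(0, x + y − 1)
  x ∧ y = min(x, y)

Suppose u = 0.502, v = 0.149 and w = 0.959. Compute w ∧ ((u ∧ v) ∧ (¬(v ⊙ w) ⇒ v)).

0.149

u ∧ v = min(0.502, 0.149) = 0.149
v ⊙ w = max(0, 0.149 + 0.959 − 1) = max(0, 0.108) = 0.108
¬(v ⊙ w) = 1 − 0.108 = 0.892
¬(v ⊙ w) ⇒ v = min(1, 1 − 0.892 + 0.149) = min(1, 0.257) = 0.257
(u ∧ v) ∧ (¬(v ⊙ w) ⇒ v) = min(0.149, 0.257) = 0.149
w ∧ ((u ∧ v) ∧ (¬(v ⊙ w) ⇒ v)) = min(0.959, 0.149) = 0.149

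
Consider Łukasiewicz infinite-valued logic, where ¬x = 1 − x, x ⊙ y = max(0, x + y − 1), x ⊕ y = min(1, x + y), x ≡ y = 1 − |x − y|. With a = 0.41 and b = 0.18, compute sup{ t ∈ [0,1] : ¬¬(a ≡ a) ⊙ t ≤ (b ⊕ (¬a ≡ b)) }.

0.77

a ≡ a = 1 − |0.41 − 0.41| = 1 − 0.00 = 1.00
¬(a ≡ a) = 1 − 1.00 = 0.00
¬¬(a ≡ a) = 1 − 0.00 = 1.00
So the left factor is ¬¬(a ≡ a) = 1.00.
¬a = 1 − 0.41 = 0.59
¬a ≡ b = 1 − |0.59 − 0.18| = 1 − 0.41 = 0.59
b ⊕ (¬a ≡ b) = min(1, 0.18 + 0.59) = min(1, 0.77) = 0.77
So the right-hand bound is b ⊕ (¬a ≡ b) = 0.77.
The residuum of the Łukasiewicz t-norm gives the supremum: min(1, 1 − 1.00 + 0.77).
1 − 1.00 + 0.77 = 0.77, so t = min(1, 0.77) = 0.77.
Check: 1.00 ⊙ 0.77 = max(0, 0.77) = 0.77 ≤ 0.77.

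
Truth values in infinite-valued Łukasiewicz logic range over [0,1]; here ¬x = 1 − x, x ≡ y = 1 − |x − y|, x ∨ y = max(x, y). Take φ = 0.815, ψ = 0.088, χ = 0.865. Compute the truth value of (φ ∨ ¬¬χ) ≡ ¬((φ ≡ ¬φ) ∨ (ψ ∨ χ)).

¬χ = 1 − 0.865 = 0.135
¬¬χ = 1 − 0.135 = 0.865
φ ∨ ¬¬χ = max(0.815, 0.865) = 0.865
¬φ = 1 − 0.815 = 0.185
φ ≡ ¬φ = 1 − |0.815 − 0.185| = 1 − 0.630 = 0.370
ψ ∨ χ = max(0.088, 0.865) = 0.865
(φ ≡ ¬φ) ∨ (ψ ∨ χ) = max(0.370, 0.865) = 0.865
¬((φ ≡ ¬φ) ∨ (ψ ∨ χ)) = 1 − 0.865 = 0.135
(φ ∨ ¬¬χ) ≡ ¬((φ ≡ ¬φ) ∨ (ψ ∨ χ)) = 1 − |0.865 − 0.135| = 1 − 0.730 = 0.270

0.270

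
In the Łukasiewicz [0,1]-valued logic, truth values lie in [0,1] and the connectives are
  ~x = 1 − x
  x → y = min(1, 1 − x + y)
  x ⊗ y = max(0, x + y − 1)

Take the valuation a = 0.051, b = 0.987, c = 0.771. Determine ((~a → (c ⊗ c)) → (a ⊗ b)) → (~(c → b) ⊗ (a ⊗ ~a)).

0.555

~a = 1 − 0.051 = 0.949
c ⊗ c = max(0, 0.771 + 0.771 − 1) = max(0, 0.542) = 0.542
~a → (c ⊗ c) = min(1, 1 − 0.949 + 0.542) = min(1, 0.593) = 0.593
a ⊗ b = max(0, 0.051 + 0.987 − 1) = max(0, 0.038) = 0.038
(~a → (c ⊗ c)) → (a ⊗ b) = min(1, 1 − 0.593 + 0.038) = min(1, 0.445) = 0.445
c → b = min(1, 1 − 0.771 + 0.987) = min(1, 1.216) = 1.000
~(c → b) = 1 − 1.000 = 0.000
a ⊗ ~a = max(0, 0.051 + 0.949 − 1) = max(0, 0.000) = 0.000
~(c → b) ⊗ (a ⊗ ~a) = max(0, 0.000 + 0.000 − 1) = max(0, -1.000) = 0.000
((~a → (c ⊗ c)) → (a ⊗ b)) → (~(c → b) ⊗ (a ⊗ ~a)) = min(1, 1 − 0.445 + 0.000) = min(1, 0.555) = 0.555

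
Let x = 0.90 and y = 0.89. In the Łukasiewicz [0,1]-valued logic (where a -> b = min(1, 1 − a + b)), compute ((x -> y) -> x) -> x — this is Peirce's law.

0.99

x -> y = min(1, 1 − 0.90 + 0.89) = min(1, 0.99) = 0.99
(x -> y) -> x = min(1, 1 − 0.99 + 0.90) = min(1, 0.91) = 0.91
((x -> y) -> x) -> x = min(1, 1 − 0.91 + 0.90) = min(1, 0.99) = 0.99
(The value 0.99 < 1 shows this instance is not satisfied; not a Ł∞-tautology in general.)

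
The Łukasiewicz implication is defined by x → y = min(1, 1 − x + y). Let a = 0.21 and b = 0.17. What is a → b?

0.96

a → b = min(1, 1 − 0.21 + 0.17) = min(1, 0.96) = 0.96
For comparison, the Gödel implication (1 if x ≤ y else y) would give 0.17.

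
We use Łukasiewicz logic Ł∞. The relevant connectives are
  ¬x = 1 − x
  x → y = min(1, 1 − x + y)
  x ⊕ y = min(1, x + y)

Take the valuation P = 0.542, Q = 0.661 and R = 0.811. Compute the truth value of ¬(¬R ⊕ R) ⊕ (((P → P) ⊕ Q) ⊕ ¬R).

¬R = 1 − 0.811 = 0.189
¬R ⊕ R = min(1, 0.189 + 0.811) = min(1, 1.000) = 1.000
¬(¬R ⊕ R) = 1 − 1.000 = 0.000
P → P = min(1, 1 − 0.542 + 0.542) = min(1, 1.000) = 1.000
(P → P) ⊕ Q = min(1, 1.000 + 0.661) = min(1, 1.661) = 1.000
((P → P) ⊕ Q) ⊕ ¬R = min(1, 1.000 + 0.189) = min(1, 1.189) = 1.000
¬(¬R ⊕ R) ⊕ (((P → P) ⊕ Q) ⊕ ¬R) = min(1, 0.000 + 1.000) = min(1, 1.000) = 1.000

1.000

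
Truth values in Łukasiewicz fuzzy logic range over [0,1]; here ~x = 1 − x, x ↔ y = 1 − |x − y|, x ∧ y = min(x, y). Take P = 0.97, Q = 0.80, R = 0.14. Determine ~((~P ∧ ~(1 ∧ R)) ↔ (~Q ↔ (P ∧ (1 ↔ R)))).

~P = 1 − 0.97 = 0.03
1 ∧ R = min(1.00, 0.14) = 0.14
~(1 ∧ R) = 1 − 0.14 = 0.86
~P ∧ ~(1 ∧ R) = min(0.03, 0.86) = 0.03
~Q = 1 − 0.80 = 0.20
1 ↔ R = 1 − |1.00 − 0.14| = 1 − 0.86 = 0.14
P ∧ (1 ↔ R) = min(0.97, 0.14) = 0.14
~Q ↔ (P ∧ (1 ↔ R)) = 1 − |0.20 − 0.14| = 1 − 0.06 = 0.94
(~P ∧ ~(1 ∧ R)) ↔ (~Q ↔ (P ∧ (1 ↔ R))) = 1 − |0.03 − 0.94| = 1 − 0.91 = 0.09
~((~P ∧ ~(1 ∧ R)) ↔ (~Q ↔ (P ∧ (1 ↔ R)))) = 1 − 0.09 = 0.91

0.91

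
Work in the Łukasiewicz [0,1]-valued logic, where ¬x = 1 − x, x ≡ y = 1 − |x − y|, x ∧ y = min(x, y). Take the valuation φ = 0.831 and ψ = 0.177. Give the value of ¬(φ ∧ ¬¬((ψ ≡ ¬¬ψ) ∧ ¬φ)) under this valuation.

¬ψ = 1 − 0.177 = 0.823
¬¬ψ = 1 − 0.823 = 0.177
ψ ≡ ¬¬ψ = 1 − |0.177 − 0.177| = 1 − 0.000 = 1.000
¬φ = 1 − 0.831 = 0.169
(ψ ≡ ¬¬ψ) ∧ ¬φ = min(1.000, 0.169) = 0.169
¬((ψ ≡ ¬¬ψ) ∧ ¬φ) = 1 − 0.169 = 0.831
¬¬((ψ ≡ ¬¬ψ) ∧ ¬φ) = 1 − 0.831 = 0.169
φ ∧ ¬¬((ψ ≡ ¬¬ψ) ∧ ¬φ) = min(0.831, 0.169) = 0.169
¬(φ ∧ ¬¬((ψ ≡ ¬¬ψ) ∧ ¬φ)) = 1 − 0.169 = 0.831

0.831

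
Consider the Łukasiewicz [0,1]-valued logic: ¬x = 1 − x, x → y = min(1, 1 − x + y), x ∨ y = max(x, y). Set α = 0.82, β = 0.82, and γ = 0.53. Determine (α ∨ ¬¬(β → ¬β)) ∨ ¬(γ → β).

0.82

¬β = 1 − 0.82 = 0.18
β → ¬β = min(1, 1 − 0.82 + 0.18) = min(1, 0.36) = 0.36
¬(β → ¬β) = 1 − 0.36 = 0.64
¬¬(β → ¬β) = 1 − 0.64 = 0.36
α ∨ ¬¬(β → ¬β) = max(0.82, 0.36) = 0.82
γ → β = min(1, 1 − 0.53 + 0.82) = min(1, 1.29) = 1.00
¬(γ → β) = 1 − 1.00 = 0.00
(α ∨ ¬¬(β → ¬β)) ∨ ¬(γ → β) = max(0.82, 0.00) = 0.82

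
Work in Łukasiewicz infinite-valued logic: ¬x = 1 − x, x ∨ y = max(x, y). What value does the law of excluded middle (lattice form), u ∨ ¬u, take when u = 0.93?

0.93

¬u = 1 − 0.93 = 0.07
u ∨ ¬u = max(0.93, 0.07) = 0.93
(The value 0.93 < 1 shows this instance is not satisfied; not a Ł∞-tautology — its value is max(a, 1−a).)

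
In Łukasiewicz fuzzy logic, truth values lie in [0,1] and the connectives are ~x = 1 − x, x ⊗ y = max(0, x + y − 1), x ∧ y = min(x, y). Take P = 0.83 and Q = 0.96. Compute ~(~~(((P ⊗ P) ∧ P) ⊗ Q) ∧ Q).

0.38

P ⊗ P = max(0, 0.83 + 0.83 − 1) = max(0, 0.66) = 0.66
(P ⊗ P) ∧ P = min(0.66, 0.83) = 0.66
((P ⊗ P) ∧ P) ⊗ Q = max(0, 0.66 + 0.96 − 1) = max(0, 0.62) = 0.62
~(((P ⊗ P) ∧ P) ⊗ Q) = 1 − 0.62 = 0.38
~~(((P ⊗ P) ∧ P) ⊗ Q) = 1 − 0.38 = 0.62
~~(((P ⊗ P) ∧ P) ⊗ Q) ∧ Q = min(0.62, 0.96) = 0.62
~(~~(((P ⊗ P) ∧ P) ⊗ Q) ∧ Q) = 1 − 0.62 = 0.38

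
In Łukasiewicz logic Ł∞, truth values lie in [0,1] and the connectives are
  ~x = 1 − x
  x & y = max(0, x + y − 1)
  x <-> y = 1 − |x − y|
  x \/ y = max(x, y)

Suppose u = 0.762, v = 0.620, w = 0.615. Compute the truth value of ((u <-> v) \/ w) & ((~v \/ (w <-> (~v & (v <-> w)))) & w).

u <-> v = 1 − |0.762 − 0.620| = 1 − 0.142 = 0.858
(u <-> v) \/ w = max(0.858, 0.615) = 0.858
~v = 1 − 0.620 = 0.380
v <-> w = 1 − |0.620 − 0.615| = 1 − 0.005 = 0.995
~v & (v <-> w) = max(0, 0.380 + 0.995 − 1) = max(0, 0.375) = 0.375
w <-> (~v & (v <-> w)) = 1 − |0.615 − 0.375| = 1 − 0.240 = 0.760
~v \/ (w <-> (~v & (v <-> w))) = max(0.380, 0.760) = 0.760
(~v \/ (w <-> (~v & (v <-> w)))) & w = max(0, 0.760 + 0.615 − 1) = max(0, 0.375) = 0.375
((u <-> v) \/ w) & ((~v \/ (w <-> (~v & (v <-> w)))) & w) = max(0, 0.858 + 0.375 − 1) = max(0, 0.233) = 0.233

0.233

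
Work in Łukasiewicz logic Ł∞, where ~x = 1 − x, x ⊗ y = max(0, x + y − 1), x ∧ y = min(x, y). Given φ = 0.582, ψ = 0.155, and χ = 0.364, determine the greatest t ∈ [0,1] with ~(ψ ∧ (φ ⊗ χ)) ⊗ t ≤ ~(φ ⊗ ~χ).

φ ⊗ χ = max(0, 0.582 + 0.364 − 1) = max(0, -0.054) = 0.000
ψ ∧ (φ ⊗ χ) = min(0.155, 0.000) = 0.000
~(ψ ∧ (φ ⊗ χ)) = 1 − 0.000 = 1.000
So the left factor is ~(ψ ∧ (φ ⊗ χ)) = 1.000.
~χ = 1 − 0.364 = 0.636
φ ⊗ ~χ = max(0, 0.582 + 0.636 − 1) = max(0, 0.218) = 0.218
~(φ ⊗ ~χ) = 1 − 0.218 = 0.782
So the right-hand bound is ~(φ ⊗ ~χ) = 0.782.
The residuum of the Łukasiewicz t-norm gives the supremum: min(1, 1 − 1.000 + 0.782).
1 − 1.000 + 0.782 = 0.782, so t = min(1, 0.782) = 0.782.
Check: 1.000 ⊗ 0.782 = max(0, 0.782) = 0.782 ≤ 0.782.

0.782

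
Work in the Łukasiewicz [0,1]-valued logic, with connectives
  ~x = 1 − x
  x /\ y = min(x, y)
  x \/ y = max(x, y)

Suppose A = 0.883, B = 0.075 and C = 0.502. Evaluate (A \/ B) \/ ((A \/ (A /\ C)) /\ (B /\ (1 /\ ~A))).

A \/ B = max(0.883, 0.075) = 0.883
A /\ C = min(0.883, 0.502) = 0.502
A \/ (A /\ C) = max(0.883, 0.502) = 0.883
~A = 1 − 0.883 = 0.117
1 /\ ~A = min(1.000, 0.117) = 0.117
B /\ (1 /\ ~A) = min(0.075, 0.117) = 0.075
(A \/ (A /\ C)) /\ (B /\ (1 /\ ~A)) = min(0.883, 0.075) = 0.075
(A \/ B) \/ ((A \/ (A /\ C)) /\ (B /\ (1 /\ ~A))) = max(0.883, 0.075) = 0.883

0.883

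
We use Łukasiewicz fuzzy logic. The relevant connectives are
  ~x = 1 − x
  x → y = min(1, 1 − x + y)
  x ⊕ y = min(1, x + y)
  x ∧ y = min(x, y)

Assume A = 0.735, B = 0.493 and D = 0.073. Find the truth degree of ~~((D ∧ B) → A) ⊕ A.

1.000

D ∧ B = min(0.073, 0.493) = 0.073
(D ∧ B) → A = min(1, 1 − 0.073 + 0.735) = min(1, 1.662) = 1.000
~((D ∧ B) → A) = 1 − 1.000 = 0.000
~~((D ∧ B) → A) = 1 − 0.000 = 1.000
~~((D ∧ B) → A) ⊕ A = min(1, 1.000 + 0.735) = min(1, 1.735) = 1.000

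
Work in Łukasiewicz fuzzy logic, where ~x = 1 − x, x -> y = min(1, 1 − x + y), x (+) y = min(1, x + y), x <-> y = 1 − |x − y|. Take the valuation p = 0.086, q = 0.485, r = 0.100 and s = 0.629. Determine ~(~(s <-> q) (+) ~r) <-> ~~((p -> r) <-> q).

s <-> q = 1 − |0.629 − 0.485| = 1 − 0.144 = 0.856
~(s <-> q) = 1 − 0.856 = 0.144
~r = 1 − 0.100 = 0.900
~(s <-> q) (+) ~r = min(1, 0.144 + 0.900) = min(1, 1.044) = 1.000
~(~(s <-> q) (+) ~r) = 1 − 1.000 = 0.000
p -> r = min(1, 1 − 0.086 + 0.100) = min(1, 1.014) = 1.000
(p -> r) <-> q = 1 − |1.000 − 0.485| = 1 − 0.515 = 0.485
~((p -> r) <-> q) = 1 − 0.485 = 0.515
~~((p -> r) <-> q) = 1 − 0.515 = 0.485
~(~(s <-> q) (+) ~r) <-> ~~((p -> r) <-> q) = 1 − |0.000 − 0.485| = 1 − 0.485 = 0.515

0.515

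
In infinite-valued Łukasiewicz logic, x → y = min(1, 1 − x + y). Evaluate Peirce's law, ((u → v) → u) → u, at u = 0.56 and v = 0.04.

0.56

u → v = min(1, 1 − 0.56 + 0.04) = min(1, 0.48) = 0.48
(u → v) → u = min(1, 1 − 0.48 + 0.56) = min(1, 1.08) = 1.00
((u → v) → u) → u = min(1, 1 − 1.00 + 0.56) = min(1, 0.56) = 0.56
(The value 0.56 < 1 shows this instance is not satisfied; not a Ł∞-tautology in general.)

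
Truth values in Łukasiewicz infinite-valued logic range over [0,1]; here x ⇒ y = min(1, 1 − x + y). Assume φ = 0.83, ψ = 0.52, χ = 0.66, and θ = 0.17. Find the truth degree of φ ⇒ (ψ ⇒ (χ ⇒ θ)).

χ ⇒ θ = min(1, 1 − 0.66 + 0.17) = min(1, 0.51) = 0.51
ψ ⇒ (χ ⇒ θ) = min(1, 1 − 0.52 + 0.51) = min(1, 0.99) = 0.99
φ ⇒ (ψ ⇒ (χ ⇒ θ)) = min(1, 1 − 0.83 + 0.99) = min(1, 1.16) = 1.00

1.00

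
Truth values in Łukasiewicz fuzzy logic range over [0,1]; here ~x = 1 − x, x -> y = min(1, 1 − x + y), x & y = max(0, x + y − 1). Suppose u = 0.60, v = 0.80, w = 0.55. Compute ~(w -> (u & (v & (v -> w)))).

v -> w = min(1, 1 − 0.80 + 0.55) = min(1, 0.75) = 0.75
v & (v -> w) = max(0, 0.80 + 0.75 − 1) = max(0, 0.55) = 0.55
u & (v & (v -> w)) = max(0, 0.60 + 0.55 − 1) = max(0, 0.15) = 0.15
w -> (u & (v & (v -> w))) = min(1, 1 − 0.55 + 0.15) = min(1, 0.60) = 0.60
~(w -> (u & (v & (v -> w)))) = 1 − 0.60 = 0.40

0.40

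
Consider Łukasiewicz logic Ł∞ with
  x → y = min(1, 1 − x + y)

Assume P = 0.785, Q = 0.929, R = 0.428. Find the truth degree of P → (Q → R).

Q → R = min(1, 1 − 0.929 + 0.428) = min(1, 0.499) = 0.499
P → (Q → R) = min(1, 1 − 0.785 + 0.499) = min(1, 0.714) = 0.714

0.714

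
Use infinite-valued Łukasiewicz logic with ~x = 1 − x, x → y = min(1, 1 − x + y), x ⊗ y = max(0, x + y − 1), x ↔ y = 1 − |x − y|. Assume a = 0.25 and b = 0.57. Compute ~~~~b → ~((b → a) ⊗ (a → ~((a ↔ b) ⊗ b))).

~b = 1 − 0.57 = 0.43
~~b = 1 − 0.43 = 0.57
~~~b = 1 − 0.57 = 0.43
~~~~b = 1 − 0.43 = 0.57
b → a = min(1, 1 − 0.57 + 0.25) = min(1, 0.68) = 0.68
a ↔ b = 1 − |0.25 − 0.57| = 1 − 0.32 = 0.68
(a ↔ b) ⊗ b = max(0, 0.68 + 0.57 − 1) = max(0, 0.25) = 0.25
~((a ↔ b) ⊗ b) = 1 − 0.25 = 0.75
a → ~((a ↔ b) ⊗ b) = min(1, 1 − 0.25 + 0.75) = min(1, 1.50) = 1.00
(b → a) ⊗ (a → ~((a ↔ b) ⊗ b)) = max(0, 0.68 + 1.00 − 1) = max(0, 0.68) = 0.68
~((b → a) ⊗ (a → ~((a ↔ b) ⊗ b))) = 1 − 0.68 = 0.32
~~~~b → ~((b → a) ⊗ (a → ~((a ↔ b) ⊗ b))) = min(1, 1 − 0.57 + 0.32) = min(1, 0.75) = 0.75

0.75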